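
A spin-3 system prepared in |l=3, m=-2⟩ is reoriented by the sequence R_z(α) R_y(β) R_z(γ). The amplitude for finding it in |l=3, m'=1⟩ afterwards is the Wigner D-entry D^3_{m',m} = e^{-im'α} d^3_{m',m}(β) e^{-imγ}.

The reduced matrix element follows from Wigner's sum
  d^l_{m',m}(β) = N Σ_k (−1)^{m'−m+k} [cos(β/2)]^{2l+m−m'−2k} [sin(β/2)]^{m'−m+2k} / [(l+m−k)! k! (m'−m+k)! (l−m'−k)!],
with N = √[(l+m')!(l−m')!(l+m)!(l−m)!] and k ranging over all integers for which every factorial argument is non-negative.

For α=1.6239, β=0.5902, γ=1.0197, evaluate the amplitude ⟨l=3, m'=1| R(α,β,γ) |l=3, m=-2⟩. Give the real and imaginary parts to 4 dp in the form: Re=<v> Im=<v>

Re=-0.1189 Im=-0.0525

First d^3_{1,-2}(β=0.5902), then the phase factors e^{-i(1)α} and e^{-i(-2)γ}:
With c≡cos(β/2)=0.956773 and s≡sin(β/2)=0.290836, N=[24·2·1·120]^{1/2}=75.894664
The bounds max(0,m−m')=0 and min(l+m,l−m')=1 give 2 terms
  k=0: (−1)^3·75.8947/(12)·0.9568^3·0.2908^3 = -0.136270
  k=1: (−1)^4·75.8947/(24)·0.9568^1·0.2908^5 = +0.006296
d^3_{1,-2}(0.5902) = -0.136270 +0.006296 = -0.129974
D = (-0.053079-0.998590i)·(-0.129974)·(-0.451641+0.892200i) = -0.118915-0.052464i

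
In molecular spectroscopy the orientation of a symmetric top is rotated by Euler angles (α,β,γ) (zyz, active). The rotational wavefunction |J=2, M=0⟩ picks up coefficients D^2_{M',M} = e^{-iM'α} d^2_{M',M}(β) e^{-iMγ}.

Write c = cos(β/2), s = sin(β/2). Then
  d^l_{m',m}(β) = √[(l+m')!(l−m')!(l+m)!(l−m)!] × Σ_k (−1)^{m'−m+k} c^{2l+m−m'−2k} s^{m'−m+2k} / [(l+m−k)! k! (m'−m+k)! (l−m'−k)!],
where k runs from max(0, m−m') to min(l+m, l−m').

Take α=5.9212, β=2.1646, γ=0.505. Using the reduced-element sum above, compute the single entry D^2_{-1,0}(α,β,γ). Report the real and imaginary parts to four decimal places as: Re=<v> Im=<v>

Re=-0.5312 Im=0.2011

First d^2_{-1,0}(β=2.1646), then the phase factors e^{-i(-1)α} and e^{-i(0)γ}:
c=cos(2.1646/2)=0.469299, s=sin(2.1646/2)=0.883040; N=√[1·6·2·2]=4.898979
The bounds max(0,m−m')=1 and min(l+m,l−m')=2 give 2 terms
  k=1: (−1)^0·4.8990/(2)·0.4693^3·0.8830^1 = +0.223565
  k=2: (−1)^1·4.8990/(2)·0.4693^1·0.8830^3 = -0.791526
d^2_{-1,0}(2.1646) = +0.223565 -0.791526 = -0.567961
Attach z-rotation phases: D = e^{-i(-1)(5.9212)}·(-0.567961)·e^{-i(0)(0.505)} = -0.531155+0.201133i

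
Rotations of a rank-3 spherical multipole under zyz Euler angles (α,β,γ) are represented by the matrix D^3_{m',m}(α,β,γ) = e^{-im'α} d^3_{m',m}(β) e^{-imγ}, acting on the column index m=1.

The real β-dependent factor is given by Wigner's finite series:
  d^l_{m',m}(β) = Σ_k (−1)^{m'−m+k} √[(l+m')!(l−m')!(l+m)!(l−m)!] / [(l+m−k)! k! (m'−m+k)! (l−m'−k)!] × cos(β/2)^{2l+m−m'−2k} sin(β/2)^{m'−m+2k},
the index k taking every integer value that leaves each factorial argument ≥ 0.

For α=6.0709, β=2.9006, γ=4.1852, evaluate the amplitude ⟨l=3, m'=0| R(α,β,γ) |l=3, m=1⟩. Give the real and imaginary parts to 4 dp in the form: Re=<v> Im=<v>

Split into d^3_{0,1}(β=2.9006) × two z-phases.
Half-angle: c=0.120205, s=0.992749. N=√(6·6·24·2)=41.569219
The bounds max(0,m−m')=1 and min(l+m,l−m')=3 give 3 terms
  k=1: (−1)^0·41.5692/(12)·0.1202^5·0.9927^1 = +0.000086
  k=2: (−1)^1·41.5692/(4)·0.1202^3·0.9927^3 = -0.017660
  k=3: (−1)^2·41.5692/(12)·0.1202^1·0.9927^5 = +0.401523
d^3_{0,1}(2.9006) = +0.000086 -0.017660 +0.401523 = +0.383949
Phases: e^{-i·(0)·6.0709}=+1.000000+0.000000i, e^{-i·(1)·4.1852}=-0.503106+0.864225i ⇒ D=-0.193167+0.331818i

Re=-0.1932 Im=0.3318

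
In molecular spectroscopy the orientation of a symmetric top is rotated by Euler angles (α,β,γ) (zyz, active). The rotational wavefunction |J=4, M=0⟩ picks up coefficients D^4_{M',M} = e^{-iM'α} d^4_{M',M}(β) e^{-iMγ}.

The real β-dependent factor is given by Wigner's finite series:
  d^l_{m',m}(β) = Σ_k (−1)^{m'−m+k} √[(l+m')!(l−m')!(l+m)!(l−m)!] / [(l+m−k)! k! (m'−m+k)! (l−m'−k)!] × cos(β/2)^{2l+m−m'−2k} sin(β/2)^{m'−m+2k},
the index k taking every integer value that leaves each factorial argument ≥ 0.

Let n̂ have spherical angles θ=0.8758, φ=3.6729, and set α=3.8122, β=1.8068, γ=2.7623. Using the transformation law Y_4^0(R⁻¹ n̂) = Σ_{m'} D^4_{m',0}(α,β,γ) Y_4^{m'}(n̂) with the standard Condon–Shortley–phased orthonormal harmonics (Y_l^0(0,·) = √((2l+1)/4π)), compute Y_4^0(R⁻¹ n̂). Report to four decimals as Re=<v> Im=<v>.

Need the full column D^4_{m',0} for m'=−4..4 at α=3.8122, β=1.8068, γ=2.7623.
cos(β/2)=0.618943, sin(β/2)=0.785436
d^4_{-4,0}: single k=4 term ⇒ +0.467299;  D = -0.418898+0.207106i
d^4_{-3,0}: k∈[3..4] ⇒ +0.520774 -0.838629 = -0.317854;  D = -0.135682+0.287440i
d^4_{-2,0}: k∈[2..4] ⇒ +0.329039 -1.412979 +0.853271 = -0.230669;  D = -0.052493-0.224617i
d^4_{-1,0}: k∈[1..4] ⇒ +0.122231 -1.181006 +1.901831 -0.510435 = +0.332621;  D = -0.260590-0.206711i
d^4_{0,0}: k∈[0..4] ⇒ +0.021538 -0.554940 +2.010704 -1.439083 +0.144839 = +0.183059;  D = +0.183059+0.000000i
d^4_{1,0}: k∈[0..3] ⇒ -0.122231 +1.181006 -1.901831 +0.510435 = -0.332621;  D = +0.260590-0.206711i
d^4_{2,0}: k∈[0..2] ⇒ +0.329039 -1.412979 +0.853271 = -0.230669;  D = -0.052493+0.224617i
d^4_{3,0}: k∈[0..1] ⇒ -0.520774 +0.838629 = +0.317854;  D = +0.135682+0.287440i
d^4_{4,0}: single k=0 term ⇒ +0.467299;  D = -0.418898-0.207106i
Y_4^{m'}(θ=0.8758,φ=3.6729) and Σ D·Y over m':
  (-0.4189+0.2071i)·(-0.0811-0.1309i)  (-0.1357+0.2874i)·(+0.0084+0.3631i)  (-0.0525-0.2246i)·(+0.1796-0.3225i)  (-0.2606-0.2067i)·(+0.0260-0.0153i)  (+0.1831+0.0000i)·(-0.3614+0.0000i)  (+0.2606-0.2067i)·(-0.0260-0.0153i)  (-0.0525+0.2246i)·(+0.1796+0.3225i)  (+0.1357+0.2874i)·(-0.0084+0.3631i)  (-0.4189-0.2071i)·(-0.0811+0.1309i)
Y_4^0(R⁻¹ n̂) = -0.338575+0.000000i

Re=-0.3386 Im=0.0000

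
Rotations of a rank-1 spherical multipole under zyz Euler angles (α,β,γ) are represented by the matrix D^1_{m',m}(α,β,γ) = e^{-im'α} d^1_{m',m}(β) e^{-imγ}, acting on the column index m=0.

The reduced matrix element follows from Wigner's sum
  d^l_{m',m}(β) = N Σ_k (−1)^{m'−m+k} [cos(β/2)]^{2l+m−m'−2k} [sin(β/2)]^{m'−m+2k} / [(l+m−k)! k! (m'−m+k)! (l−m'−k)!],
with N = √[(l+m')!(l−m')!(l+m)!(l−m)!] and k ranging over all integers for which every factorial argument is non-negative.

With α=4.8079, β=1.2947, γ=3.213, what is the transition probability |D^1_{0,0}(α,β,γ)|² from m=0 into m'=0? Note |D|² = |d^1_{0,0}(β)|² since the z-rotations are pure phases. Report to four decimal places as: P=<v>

First d^1_{0,0}(β=1.2947), then the phase factors e^{-i(0)α} and e^{-i(0)γ}:
Half-angle: c=0.797685, s=0.603075. N=√(1·1·1·1)=1.000000
The bounds max(0,m−m')=0 and min(l+m,l−m')=1 give 2 terms
  k=0: (−1)^0·1.0000/(1)·0.7977^2·0.6031^0 = +0.636301
  k=1: (−1)^1·1.0000/(1)·0.7977^0·0.6031^2 = -0.363699
d^1_{0,0}(1.2947) = +0.636301 -0.363699 = +0.272602
|D^1_{0,0}|² = |d^1_{0,0}(β)|² = (+0.272602)² = 0.074312 (the z-rotation phases have unit modulus)

P=0.0743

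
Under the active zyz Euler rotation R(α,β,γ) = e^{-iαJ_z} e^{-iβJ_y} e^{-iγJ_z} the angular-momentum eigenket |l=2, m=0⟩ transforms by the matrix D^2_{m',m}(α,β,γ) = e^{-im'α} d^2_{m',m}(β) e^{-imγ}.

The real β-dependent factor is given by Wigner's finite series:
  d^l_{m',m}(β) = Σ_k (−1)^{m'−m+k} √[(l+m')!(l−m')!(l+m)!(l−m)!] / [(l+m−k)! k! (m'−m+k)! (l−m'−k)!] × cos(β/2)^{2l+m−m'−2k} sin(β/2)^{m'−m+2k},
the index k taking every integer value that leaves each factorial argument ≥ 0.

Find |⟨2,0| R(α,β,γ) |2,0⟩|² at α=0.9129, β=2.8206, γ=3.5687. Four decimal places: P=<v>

First d^2_{0,0}(β=2.8206), then the phase factors e^{-i(0)α} and e^{-i(0)γ}:
With c≡cos(β/2)=0.159808 and s≡sin(β/2)=0.987148, N=[2·2·2·2]^{1/2}=4.000000
The bounds max(0,m−m')=0 and min(l+m,l−m')=2 give 3 terms
  k=0: (−1)^0·4.0000/(4)·0.1598^4·0.9871^0 = +0.000652
  k=1: (−1)^1·4.0000/(1)·0.1598^2·0.9871^2 = -0.099546
  k=2: (−1)^2·4.0000/(4)·0.1598^0·0.9871^4 = +0.949575
d^2_{0,0}(2.8206) = +0.000652 -0.099546 +0.949575 = +0.850681
|D^2_{0,0}|² = |d^2_{0,0}(β)|² = (+0.850681)² = 0.723659 (the z-rotation phases have unit modulus)

P=0.7237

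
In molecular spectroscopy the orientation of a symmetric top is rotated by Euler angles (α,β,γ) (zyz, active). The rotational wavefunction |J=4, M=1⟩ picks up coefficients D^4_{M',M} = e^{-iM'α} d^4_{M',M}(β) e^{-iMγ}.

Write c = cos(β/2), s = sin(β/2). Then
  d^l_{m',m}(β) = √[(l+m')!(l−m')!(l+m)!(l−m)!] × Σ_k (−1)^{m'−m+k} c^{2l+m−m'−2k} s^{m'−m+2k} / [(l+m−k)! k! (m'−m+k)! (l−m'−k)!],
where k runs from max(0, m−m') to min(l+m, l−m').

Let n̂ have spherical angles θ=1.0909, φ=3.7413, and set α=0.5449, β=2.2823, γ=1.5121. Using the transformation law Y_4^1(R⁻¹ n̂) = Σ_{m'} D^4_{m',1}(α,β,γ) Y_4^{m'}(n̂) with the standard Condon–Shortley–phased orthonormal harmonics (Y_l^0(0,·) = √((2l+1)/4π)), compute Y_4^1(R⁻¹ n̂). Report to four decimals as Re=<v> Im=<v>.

Re=-0.0584 Im=-0.3846

Need the full column D^4_{m',1} for m'=−4..4 at α=0.5449, β=2.2823, γ=1.5121.
cos(β/2)=0.416549, sin(β/2)=0.909113
d^4_{-4,1}: single k=5 term ⇒ +0.335879;  D = +0.263790+0.207917i
d^4_{-3,1}: k∈[4..5] ⇒ +0.272055 -0.777518 = -0.505464;  D = -0.501670-0.061815i
d^4_{-2,1}: k∈[3..5] ⇒ +0.133260 -0.952128 +0.907044 = +0.088176;  D = +0.080430-0.036140i
d^4_{-1,1}: k∈[2..5] ⇒ +0.043175 -0.616962 +1.469372 -0.466599 = +0.428986;  D = +0.243495-0.353184i
d^4_{0,1}: k∈[1..4] ⇒ +0.008847 -0.252844 +1.204357 -0.956108 = +0.004252;  D = +0.000249-0.004245i
d^4_{1,1}: k∈[0..3] ⇒ +0.000906 -0.064763 +0.616962 -0.979581 = -0.426475;  D = +0.199280+0.377052i
d^4_{2,1}: k∈[0..2] ⇒ -0.008393 +0.199890 -0.634752 = -0.443254;  D = +0.380253+0.227776i
d^4_{3,1}: k∈[0..1] ⇒ +0.034269 -0.272055 = -0.237786;  D = +0.237782-0.001238i
d^4_{4,1}: single k=0 term ⇒ -0.070515;  D = +0.060112-0.036864i
Y_4^{m'}(θ=1.0909,φ=3.7413) and Σ D·Y over m':
  (+0.2638+0.2079i)·(-0.2018-0.1853i)  (-0.5017-0.0618i)·(+0.0913+0.3929i)  (+0.0804-0.0361i)·(+0.0470-0.1207i)  (+0.2435-0.3532i)·(+0.2412-0.1649i)  (+0.0002-0.0042i)·(-0.1909+0.0000i)  (+0.1993+0.3771i)·(-0.2412-0.1649i)  (+0.3803+0.2278i)·(+0.0470+0.1207i)  (+0.2378-0.0012i)·(-0.0913+0.3929i)  (+0.0601-0.0369i)·(-0.2018+0.1853i)
Y_4^1(R⁻¹ n̂) = -0.058394-0.384585i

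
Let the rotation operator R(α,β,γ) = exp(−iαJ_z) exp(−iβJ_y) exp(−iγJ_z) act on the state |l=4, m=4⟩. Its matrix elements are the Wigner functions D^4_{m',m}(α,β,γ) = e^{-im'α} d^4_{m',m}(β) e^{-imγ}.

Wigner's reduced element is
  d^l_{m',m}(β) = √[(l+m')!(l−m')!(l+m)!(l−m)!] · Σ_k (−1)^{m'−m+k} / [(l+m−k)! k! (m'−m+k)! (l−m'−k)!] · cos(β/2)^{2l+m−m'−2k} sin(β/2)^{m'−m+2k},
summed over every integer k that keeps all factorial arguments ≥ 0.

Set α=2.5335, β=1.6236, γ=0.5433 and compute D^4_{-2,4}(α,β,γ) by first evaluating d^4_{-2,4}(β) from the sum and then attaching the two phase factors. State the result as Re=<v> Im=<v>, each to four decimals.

Re=-0.3544 Im=0.0897

First d^4_{-2,4}(β=1.6236), then the phase factors e^{-i(-2)α} and e^{-i(4)γ}:
Half-angle: c=0.688194, s=0.725527. N=√(2·720·40320·1)=7619.763776
k∈{6} keeps every argument non-negative
  k=6: (−1)^0·7619.7638/(1440)·0.6882^2·0.7255^6 = +0.365529
d^4_{-2,4}(1.6236) = +0.365529
Phases: e^{-i·(-2)·2.5335}=+0.347226-0.937782i, e^{-i·(4)·0.5433}=-0.566625-0.823976i ⇒ D=-0.354365+0.089651i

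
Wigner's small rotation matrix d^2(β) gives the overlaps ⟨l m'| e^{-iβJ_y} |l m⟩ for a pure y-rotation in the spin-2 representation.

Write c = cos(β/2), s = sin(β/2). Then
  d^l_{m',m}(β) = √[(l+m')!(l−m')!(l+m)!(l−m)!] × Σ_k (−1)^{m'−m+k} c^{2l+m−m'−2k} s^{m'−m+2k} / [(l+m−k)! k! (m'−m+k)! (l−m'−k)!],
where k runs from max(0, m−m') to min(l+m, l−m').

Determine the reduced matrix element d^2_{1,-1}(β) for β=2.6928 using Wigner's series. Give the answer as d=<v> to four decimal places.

d^2_{1,-1}(β=2.6928) via Wigner's sum:
c=cos(2.6928/2)=0.222518, s=sin(2.6928/2)=0.974929; N=√[6·1·1·6]=6.000000
The bounds max(0,m−m')=0 and min(l+m,l−m')=1 give 2 terms
  k=0: (−1)^2·6.0000/(2)·0.2225^2·0.9749^2 = +0.141188
  k=1: (−1)^3·6.0000/(6)·0.2225^0·0.9749^4 = -0.903423
d^2_{1,-1}(2.6928) = +0.141188 -0.903423 = -0.762236

d=-0.7622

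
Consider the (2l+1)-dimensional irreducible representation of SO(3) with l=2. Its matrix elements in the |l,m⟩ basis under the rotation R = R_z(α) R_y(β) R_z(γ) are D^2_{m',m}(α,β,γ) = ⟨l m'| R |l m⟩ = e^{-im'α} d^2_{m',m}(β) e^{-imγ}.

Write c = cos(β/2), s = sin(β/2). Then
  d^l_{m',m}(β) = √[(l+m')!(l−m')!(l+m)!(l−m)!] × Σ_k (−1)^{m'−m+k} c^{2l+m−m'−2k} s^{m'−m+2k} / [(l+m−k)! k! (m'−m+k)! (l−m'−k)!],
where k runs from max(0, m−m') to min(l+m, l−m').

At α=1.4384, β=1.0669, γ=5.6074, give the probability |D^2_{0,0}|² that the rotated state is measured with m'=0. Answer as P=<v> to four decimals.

First d^2_{0,0}(β=1.0669), then the phase factors e^{-i(0)α} and e^{-i(0)γ}:
With c≡cos(β/2)=0.861058 and s≡sin(β/2)=0.508507, N=[2·2·2·2]^{1/2}=4.000000
Admissible k: 0..2 (factorial args all ≥0)
  k=0: (−1)^0·4.0000/(4)·0.8611^4·0.5085^0 = +0.549705
  k=1: (−1)^1·4.0000/(1)·0.8611^2·0.5085^2 = -0.766864
  k=2: (−1)^2·4.0000/(4)·0.8611^0·0.5085^4 = +0.066863
d^2_{0,0}(1.0669) = +0.549705 -0.766864 +0.066863 = -0.150297
|D^2_{0,0}|² = |d^2_{0,0}(β)|² = (-0.150297)² = 0.022589 (the z-rotation phases have unit modulus)

P=0.0226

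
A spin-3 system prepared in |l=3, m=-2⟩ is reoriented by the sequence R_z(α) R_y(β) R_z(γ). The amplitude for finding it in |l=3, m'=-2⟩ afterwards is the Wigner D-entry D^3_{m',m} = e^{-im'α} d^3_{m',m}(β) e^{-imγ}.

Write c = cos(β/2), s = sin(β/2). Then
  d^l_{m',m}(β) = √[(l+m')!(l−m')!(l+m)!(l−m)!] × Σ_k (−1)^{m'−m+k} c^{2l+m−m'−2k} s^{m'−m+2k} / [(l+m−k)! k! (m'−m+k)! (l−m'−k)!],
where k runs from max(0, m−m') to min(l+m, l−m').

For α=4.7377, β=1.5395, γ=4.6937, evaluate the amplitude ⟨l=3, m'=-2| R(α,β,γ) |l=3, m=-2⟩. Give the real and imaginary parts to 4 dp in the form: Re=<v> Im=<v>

Split into d^3_{-2,-2}(β=1.5395) × two z-phases.
Half-angle: c=0.718085, s=0.695956. N=√(1·120·1·120)=120.000000
Admissible k: 0..1 (factorial args all ≥0)
  k=0: (−1)^0·120.0000/(120)·0.7181^6·0.6960^0 = +0.137105
  k=1: (−1)^1·120.0000/(24)·0.7181^4·0.6960^2 = -0.643926
d^3_{-2,-2}(1.5395) = +0.137105 -0.643926 = -0.506821
Attach z-rotation phases: D = e^{-i(-2)(4.7377)}·(-0.506821)·e^{-i(-2)(4.6937)} = -0.506776-0.006712i

Re=-0.5068 Im=-0.0067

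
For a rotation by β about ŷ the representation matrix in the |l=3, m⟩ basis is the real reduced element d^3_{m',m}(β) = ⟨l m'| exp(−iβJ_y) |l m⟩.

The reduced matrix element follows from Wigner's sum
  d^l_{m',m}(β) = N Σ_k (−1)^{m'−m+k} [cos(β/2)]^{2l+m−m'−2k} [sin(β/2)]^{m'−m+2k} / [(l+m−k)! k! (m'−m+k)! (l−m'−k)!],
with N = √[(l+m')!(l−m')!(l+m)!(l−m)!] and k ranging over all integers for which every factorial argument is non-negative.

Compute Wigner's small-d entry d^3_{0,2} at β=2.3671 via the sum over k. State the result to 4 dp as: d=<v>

d=-0.4787

d^3_{0,2}(β=2.3671) via Wigner's sum:
c=cos(2.3671/2)=0.377640, s=sin(2.3671/2)=0.925952; N=√[6·6·120·1]=65.726707
k: max(0,(2)−(0))=2 … min(3+(2),3−(0))=3
  k=2: (−1)^0·65.7267/(12)·0.3776^4·0.9260^2 = +0.095510
  k=3: (−1)^1·65.7267/(12)·0.3776^2·0.9260^4 = -0.574211
d^3_{0,2}(2.3671) = +0.095510 -0.574211 = -0.478701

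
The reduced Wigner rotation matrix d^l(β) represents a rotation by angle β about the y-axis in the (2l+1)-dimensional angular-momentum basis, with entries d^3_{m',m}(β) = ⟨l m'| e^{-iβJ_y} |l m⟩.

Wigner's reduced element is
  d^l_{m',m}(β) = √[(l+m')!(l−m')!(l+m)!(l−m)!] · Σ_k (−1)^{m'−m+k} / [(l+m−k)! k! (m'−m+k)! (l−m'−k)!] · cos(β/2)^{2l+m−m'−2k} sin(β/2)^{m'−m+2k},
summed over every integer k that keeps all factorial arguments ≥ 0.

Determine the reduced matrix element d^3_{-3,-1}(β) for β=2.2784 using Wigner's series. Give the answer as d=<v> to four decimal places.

d=0.0978

d^3_{-3,-1}(β=2.2784) via Wigner's sum:
Half-angle: c=0.418321, s=0.908299. N=√(1·720·2·24)=185.903201
The bounds max(0,m−m')=2 and min(l+m,l−m')=2 give 1 term
  k=2: (−1)^0·185.9032/(48)·0.4183^4·0.9083^2 = +0.097846
d^3_{-3,-1}(2.2784) = +0.097846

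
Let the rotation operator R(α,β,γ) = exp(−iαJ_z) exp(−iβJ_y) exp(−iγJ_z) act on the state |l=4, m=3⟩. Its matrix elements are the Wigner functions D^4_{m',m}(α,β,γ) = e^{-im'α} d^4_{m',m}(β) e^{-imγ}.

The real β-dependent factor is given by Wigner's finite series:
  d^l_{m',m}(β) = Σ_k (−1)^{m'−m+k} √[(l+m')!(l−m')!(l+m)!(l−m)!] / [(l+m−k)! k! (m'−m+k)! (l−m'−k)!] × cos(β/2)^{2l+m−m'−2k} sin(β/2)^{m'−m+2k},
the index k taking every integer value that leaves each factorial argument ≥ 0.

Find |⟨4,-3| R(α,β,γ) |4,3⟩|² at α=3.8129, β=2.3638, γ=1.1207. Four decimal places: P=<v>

First d^4_{-3,3}(β=2.3638), then the phase factors e^{-i(-3)α} and e^{-i(3)γ}:
With c≡cos(β/2)=0.379167 and s≡sin(β/2)=0.925328, N=[1·5040·5040·1]^{1/2}=5040.000000
k∈{6,7} keeps every argument non-negative
  k=6: (−1)^0·5040.0000/(720)·0.3792^2·0.9253^6 = +0.631734
  k=7: (−1)^1·5040.0000/(5040)·0.3792^0·0.9253^8 = -0.537485
d^4_{-3,3}(2.3638) = +0.631734 -0.537485 = +0.094250
|D^4_{-3,3}|² = |d^4_{-3,3}(β)|² = (+0.094250)² = 0.008883 (the z-rotation phases have unit modulus)

P=0.0089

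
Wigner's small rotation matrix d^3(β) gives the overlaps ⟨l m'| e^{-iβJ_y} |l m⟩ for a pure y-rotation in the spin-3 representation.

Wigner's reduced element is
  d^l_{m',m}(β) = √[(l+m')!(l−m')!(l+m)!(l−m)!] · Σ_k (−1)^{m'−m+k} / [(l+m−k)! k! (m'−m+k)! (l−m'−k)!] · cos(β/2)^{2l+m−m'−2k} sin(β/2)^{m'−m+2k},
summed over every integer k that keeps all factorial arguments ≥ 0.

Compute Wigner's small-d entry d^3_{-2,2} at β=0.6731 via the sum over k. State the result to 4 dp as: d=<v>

d^3_{-2,2}(β=0.6731) via Wigner's sum:
Half-angle: c=0.943900, s=0.330233. N=√(1·120·120·1)=120.000000
Admissible k: 4..5 (factorial args all ≥0)
  k=4: (−1)^0·120.0000/(24)·0.9439^2·0.3302^4 = +0.052979
  k=5: (−1)^1·120.0000/(120)·0.9439^0·0.3302^6 = -0.001297
d^3_{-2,2}(0.6731) = +0.052979 -0.001297 = +0.051682

d=0.0517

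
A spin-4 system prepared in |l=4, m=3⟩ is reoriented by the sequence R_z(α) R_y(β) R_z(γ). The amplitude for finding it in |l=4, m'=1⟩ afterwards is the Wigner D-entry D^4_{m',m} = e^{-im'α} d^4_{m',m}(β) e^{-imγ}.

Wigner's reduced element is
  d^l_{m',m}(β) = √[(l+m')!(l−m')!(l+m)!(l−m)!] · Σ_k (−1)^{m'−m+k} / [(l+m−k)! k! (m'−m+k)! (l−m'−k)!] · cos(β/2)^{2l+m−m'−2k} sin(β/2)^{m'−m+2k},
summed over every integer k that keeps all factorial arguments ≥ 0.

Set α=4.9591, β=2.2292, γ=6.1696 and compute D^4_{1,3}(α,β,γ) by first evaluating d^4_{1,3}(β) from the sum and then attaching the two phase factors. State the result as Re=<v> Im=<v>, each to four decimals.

Split into d^4_{1,3}(β=2.2292) × two z-phases.
With c≡cos(β/2)=0.440537 and s≡sin(β/2)=0.897735, N=[120·6·5040·1]^{1/2}=1904.940944
k: max(0,(3)−(1))=2 … min(4+(3),4−(1))=3
  k=2: (−1)^0·1904.9409/(240)·0.4405^6·0.8977^2 = +0.046758
  k=3: (−1)^1·1904.9409/(144)·0.4405^4·0.8977^4 = -0.323623
d^4_{1,3}(2.2292) = +0.046758 -0.323623 = -0.276864
Phases: e^{-i·(1)·4.9591}=+0.244216+0.969721i, e^{-i·(3)·6.1696}=+0.942502+0.334200i ⇒ D=+0.025999-0.275641i

Re=0.0260 Im=-0.2756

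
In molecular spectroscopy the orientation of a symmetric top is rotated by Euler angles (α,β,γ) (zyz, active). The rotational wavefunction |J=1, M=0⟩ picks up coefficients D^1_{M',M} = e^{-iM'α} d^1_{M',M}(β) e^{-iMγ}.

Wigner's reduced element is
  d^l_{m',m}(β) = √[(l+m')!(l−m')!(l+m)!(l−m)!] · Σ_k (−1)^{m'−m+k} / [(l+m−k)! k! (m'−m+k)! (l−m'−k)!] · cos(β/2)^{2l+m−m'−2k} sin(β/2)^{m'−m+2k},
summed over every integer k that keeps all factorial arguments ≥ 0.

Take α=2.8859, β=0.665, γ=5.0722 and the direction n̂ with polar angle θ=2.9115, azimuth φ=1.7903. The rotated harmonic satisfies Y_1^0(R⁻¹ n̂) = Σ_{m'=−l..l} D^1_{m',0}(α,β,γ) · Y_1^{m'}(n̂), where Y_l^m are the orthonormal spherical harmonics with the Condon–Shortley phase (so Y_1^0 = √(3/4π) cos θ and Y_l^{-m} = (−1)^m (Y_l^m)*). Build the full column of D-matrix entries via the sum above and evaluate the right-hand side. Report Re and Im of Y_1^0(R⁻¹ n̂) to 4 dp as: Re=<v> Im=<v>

Need the full column D^1_{m',0} for m'=−1..1 at α=2.8859, β=0.665, γ=5.0722.
cos(β/2)=0.945229, sin(β/2)=0.326407
d^1_{-1,0}: single k=1 term ⇒ +0.436327;  D = -0.422141+0.110354i
d^1_{0,0}: k∈[0..1] ⇒ +0.893458 -0.106542 = +0.786917;  D = +0.786917+0.000000i
d^1_{1,0}: single k=0 term ⇒ -0.436327;  D = +0.422141+0.110354i
Y_1^{m'}(θ=2.9115,φ=1.7903) and Σ D·Y over m':
  (-0.4221+0.1104i)·(-0.0172-0.0769i)  (+0.7869+0.0000i)·(-0.4757+0.0000i)  (+0.4221+0.1104i)·(+0.0172-0.0769i)
Y_1^0(R⁻¹ n̂) = -0.342897+0.000000i

Re=-0.3429 Im=0.0000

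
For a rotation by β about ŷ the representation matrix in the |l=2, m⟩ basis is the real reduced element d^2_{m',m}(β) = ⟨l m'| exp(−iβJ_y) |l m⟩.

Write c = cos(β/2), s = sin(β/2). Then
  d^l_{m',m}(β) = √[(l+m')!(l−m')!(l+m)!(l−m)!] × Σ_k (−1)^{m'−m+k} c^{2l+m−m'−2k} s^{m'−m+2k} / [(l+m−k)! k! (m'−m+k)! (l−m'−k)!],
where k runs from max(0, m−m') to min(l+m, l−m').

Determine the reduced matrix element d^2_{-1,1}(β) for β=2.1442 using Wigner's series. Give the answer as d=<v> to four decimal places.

d=-0.0655

d^2_{-1,1}(β=2.1442) via Wigner's sum:
With c≡cos(β/2)=0.478281 and s≡sin(β/2)=0.878207, N=[1·6·6·1]^{1/2}=6.000000
k∈{2,3} keeps every argument non-negative
  k=2: (−1)^0·6.0000/(2)·0.4783^2·0.8782^2 = +0.529275
  k=3: (−1)^1·6.0000/(6)·0.4783^0·0.8782^4 = -0.594822
d^2_{-1,1}(2.1442) = +0.529275 -0.594822 = -0.065547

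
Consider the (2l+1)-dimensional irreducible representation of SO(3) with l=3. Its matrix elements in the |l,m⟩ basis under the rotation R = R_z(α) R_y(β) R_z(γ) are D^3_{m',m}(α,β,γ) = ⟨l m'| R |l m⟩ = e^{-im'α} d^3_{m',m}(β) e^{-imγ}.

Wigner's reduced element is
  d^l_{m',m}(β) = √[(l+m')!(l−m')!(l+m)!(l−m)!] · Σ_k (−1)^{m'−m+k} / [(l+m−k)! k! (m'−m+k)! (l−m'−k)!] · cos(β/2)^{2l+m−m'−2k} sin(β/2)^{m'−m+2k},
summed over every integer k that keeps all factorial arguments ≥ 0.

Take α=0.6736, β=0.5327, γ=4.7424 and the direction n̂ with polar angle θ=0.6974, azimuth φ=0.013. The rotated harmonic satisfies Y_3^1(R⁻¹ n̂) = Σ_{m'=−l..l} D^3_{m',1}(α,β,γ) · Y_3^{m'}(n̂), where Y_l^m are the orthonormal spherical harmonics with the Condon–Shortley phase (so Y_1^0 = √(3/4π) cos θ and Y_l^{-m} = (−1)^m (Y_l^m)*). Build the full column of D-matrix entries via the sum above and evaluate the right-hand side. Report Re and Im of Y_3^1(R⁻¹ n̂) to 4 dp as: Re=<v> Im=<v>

Need the full column D^3_{m',1} for m'=−3..3 at α=0.6736, β=0.5327, γ=4.7424.
cos(β/2)=0.964738, sin(β/2)=0.263212
d^3_{-3,1}: single k=4 term ⇒ +0.017302;  D = -0.015798-0.007055i
d^3_{-2,1}: k∈[3..4] ⇒ +0.103556 -0.003854 = +0.099702;  D = -0.096513+0.025015i
d^3_{-1,1}: k∈[2..4] ⇒ +0.360081 -0.035738 +0.000333 = +0.324675;  D = -0.194828+0.259723i
d^3_{0,1}: k∈[1..3] ⇒ +0.761979 -0.170160 +0.004222 = +0.596042;  D = +0.017885+0.595773i
d^3_{1,1}: k∈[0..2] ⇒ +0.806225 -0.480108 +0.026804 = +0.352921;  D = +0.228331+0.269106i
d^3_{2,1}: k∈[0..1] ⇒ -0.695589 +0.103556 = -0.592033;  D = -0.580974-0.113894i
d^3_{3,1}: single k=0 term ⇒ +0.232431;  D = +0.206164-0.107335i
Y_3^{m'}(θ=0.6974,φ=0.013) and Σ D·Y over m':
  (-0.0158-0.0071i)·(+0.1104-0.0043i)  (-0.0965+0.0250i)·(+0.3230-0.0084i)  (-0.1948+0.2597i)·(+0.4022-0.0052i)  (+0.0179+0.5958i)·(-0.0178+0.0000i)  (+0.2283+0.2691i)·(-0.4022-0.0052i)  (-0.5810-0.1139i)·(+0.3230+0.0084i)  (+0.2062-0.1073i)·(-0.1104-0.0043i)
Y_3^1(R⁻¹ n̂) = -0.410390-0.037085i

Re=-0.4104 Im=-0.0371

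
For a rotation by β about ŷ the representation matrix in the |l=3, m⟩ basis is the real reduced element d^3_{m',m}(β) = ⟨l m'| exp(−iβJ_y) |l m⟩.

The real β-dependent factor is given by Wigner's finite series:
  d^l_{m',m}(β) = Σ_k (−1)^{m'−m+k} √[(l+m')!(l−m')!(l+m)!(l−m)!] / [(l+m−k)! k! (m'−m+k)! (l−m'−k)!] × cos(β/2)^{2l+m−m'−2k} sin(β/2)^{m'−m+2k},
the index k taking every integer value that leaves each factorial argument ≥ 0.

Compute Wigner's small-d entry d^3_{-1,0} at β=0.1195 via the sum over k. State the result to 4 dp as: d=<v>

d=0.2028

d^3_{-1,0}(β=0.1195) via Wigner's sum:
c=cos(0.1195/2)=0.998215, s=sin(0.1195/2)=0.059714; N=√[2·24·6·6]=41.569219
The bounds max(0,m−m')=1 and min(l+m,l−m')=3 give 3 terms
  k=1: (−1)^0·41.5692/(12)·0.9982^5·0.0597^1 = +0.205018
  k=2: (−1)^1·41.5692/(4)·0.9982^3·0.0597^3 = -0.002201
  k=3: (−1)^2·41.5692/(12)·0.9982^1·0.0597^5 = +0.000003
d^3_{-1,0}(0.1195) = +0.205018 -0.002201 +0.000003 = +0.202819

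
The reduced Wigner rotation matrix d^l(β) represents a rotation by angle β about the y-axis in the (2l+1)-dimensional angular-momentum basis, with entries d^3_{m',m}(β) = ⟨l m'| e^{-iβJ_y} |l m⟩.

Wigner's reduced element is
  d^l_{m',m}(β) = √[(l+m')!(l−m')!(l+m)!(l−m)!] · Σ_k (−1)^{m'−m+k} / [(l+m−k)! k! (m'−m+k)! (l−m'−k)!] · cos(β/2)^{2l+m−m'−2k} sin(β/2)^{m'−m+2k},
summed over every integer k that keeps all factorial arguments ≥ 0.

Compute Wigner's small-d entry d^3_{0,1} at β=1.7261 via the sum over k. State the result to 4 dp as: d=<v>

d=-0.3766

d^3_{0,1}(β=1.7261) via Wigner's sum:
Half-angle: c=0.650123, s=0.759829. N=√(6·6·24·2)=41.569219
k∈{1,2,3} keeps every argument non-negative
  k=1: (−1)^0·41.5692/(12)·0.6501^5·0.7598^1 = +0.305692
  k=2: (−1)^1·41.5692/(4)·0.6501^3·0.7598^3 = -1.252697
  k=3: (−1)^2·41.5692/(12)·0.6501^1·0.7598^5 = +0.570381
d^3_{0,1}(1.7261) = +0.305692 -1.252697 +0.570381 = -0.376623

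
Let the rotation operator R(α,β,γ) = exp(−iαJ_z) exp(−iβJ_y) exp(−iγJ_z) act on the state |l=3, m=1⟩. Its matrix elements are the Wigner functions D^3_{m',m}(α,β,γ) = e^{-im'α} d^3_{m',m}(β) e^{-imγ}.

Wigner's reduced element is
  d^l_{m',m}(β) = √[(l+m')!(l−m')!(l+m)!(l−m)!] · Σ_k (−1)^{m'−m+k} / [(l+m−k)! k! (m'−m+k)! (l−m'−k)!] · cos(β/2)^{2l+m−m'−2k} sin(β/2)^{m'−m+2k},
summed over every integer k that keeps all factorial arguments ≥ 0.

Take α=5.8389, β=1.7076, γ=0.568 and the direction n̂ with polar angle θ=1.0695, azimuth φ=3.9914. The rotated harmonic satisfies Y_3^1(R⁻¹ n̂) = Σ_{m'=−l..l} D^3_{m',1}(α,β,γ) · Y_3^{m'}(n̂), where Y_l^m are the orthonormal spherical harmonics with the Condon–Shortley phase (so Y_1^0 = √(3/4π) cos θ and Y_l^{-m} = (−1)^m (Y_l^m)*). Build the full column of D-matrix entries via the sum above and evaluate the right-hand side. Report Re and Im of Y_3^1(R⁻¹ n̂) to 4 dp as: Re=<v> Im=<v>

Re=-0.1448 Im=-0.0827

Need the full column D^3_{m',1} for m'=−3..3 at α=5.8389, β=1.7076, γ=0.568.
cos(β/2)=0.657124, sin(β/2)=0.753783
d^3_{-3,1}: single k=4 term ⇒ +0.539914;  D = -0.174986-0.510771i
d^3_{-2,1}: k∈[3..4] ⇒ +0.768617 -0.505683 = +0.262934;  D = +0.029969-0.261220i
d^3_{-1,1}: k∈[2..4] ⇒ +0.635670 -1.115242 +0.183433 = -0.296139;  D = -0.156931+0.251139i
d^3_{0,1}: k∈[1..3] ⇒ +0.319943 -1.262966 +0.553948 = -0.389076;  D = -0.327982+0.209302i
d^3_{1,1}: k∈[0..2] ⇒ +0.080516 -0.847560 +0.836432 = +0.069387;  D = +0.068857-0.008562i
d^3_{2,1}: k∈[0..1] ⇒ -0.292066 +0.768617 = +0.476551;  D = +0.452273+0.150165i
d^3_{3,1}: single k=0 term ⇒ +0.410323;  D = +0.296041+0.284121i
Y_3^{m'}(θ=1.0695,φ=3.9914) and Σ D·Y over m':
  (-0.1750-0.5108i)·(+0.2335+0.1571i)  (+0.0300-0.2612i)·(-0.0485-0.3746i)  (-0.1569+0.2511i)·(-0.0289+0.0329i)  (-0.3280+0.2093i)·(-0.3309+0.0000i)  (+0.0689-0.0086i)·(+0.0289+0.0329i)  (+0.4523+0.1502i)·(-0.0485+0.3746i)  (+0.2960+0.2841i)·(-0.2335+0.1571i)
Y_3^1(R⁻¹ n̂) = -0.144787-0.082684i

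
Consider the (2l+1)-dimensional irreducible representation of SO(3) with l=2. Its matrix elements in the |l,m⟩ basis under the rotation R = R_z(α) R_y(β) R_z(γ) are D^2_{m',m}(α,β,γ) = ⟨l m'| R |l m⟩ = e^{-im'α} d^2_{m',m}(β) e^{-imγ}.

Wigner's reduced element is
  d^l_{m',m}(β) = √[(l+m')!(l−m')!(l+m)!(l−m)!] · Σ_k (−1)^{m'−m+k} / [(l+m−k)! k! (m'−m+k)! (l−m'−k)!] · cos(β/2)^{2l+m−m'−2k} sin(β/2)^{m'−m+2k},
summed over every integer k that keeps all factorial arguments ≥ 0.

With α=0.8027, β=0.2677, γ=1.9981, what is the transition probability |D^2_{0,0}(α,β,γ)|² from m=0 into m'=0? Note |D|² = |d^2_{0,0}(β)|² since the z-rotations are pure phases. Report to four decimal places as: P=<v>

D^2_{0,0}(0.8027,0.2677,1.9981) = e^{-i·0·0.8027}·d^2_{0,0}(0.2677)·e^{-i·0·1.9981}. Compute d first:
Half-angle: c=0.991055, s=0.133451. N=√(2·2·2·2)=4.000000
Admissible k: 0..2 (factorial args all ≥0)
  k=0: (−1)^0·4.0000/(4)·0.9911^4·0.1335^0 = +0.964699
  k=1: (−1)^1·4.0000/(1)·0.9911^2·0.1335^2 = -0.069968
  k=2: (−1)^2·4.0000/(4)·0.9911^0·0.1335^4 = +0.000317
d^2_{0,0}(0.2677) = +0.964699 -0.069968 +0.000317 = +0.895048
|D^2_{0,0}|² = |d^2_{0,0}(β)|² = (+0.895048)² = 0.801112 (the z-rotation phases have unit modulus)

P=0.8011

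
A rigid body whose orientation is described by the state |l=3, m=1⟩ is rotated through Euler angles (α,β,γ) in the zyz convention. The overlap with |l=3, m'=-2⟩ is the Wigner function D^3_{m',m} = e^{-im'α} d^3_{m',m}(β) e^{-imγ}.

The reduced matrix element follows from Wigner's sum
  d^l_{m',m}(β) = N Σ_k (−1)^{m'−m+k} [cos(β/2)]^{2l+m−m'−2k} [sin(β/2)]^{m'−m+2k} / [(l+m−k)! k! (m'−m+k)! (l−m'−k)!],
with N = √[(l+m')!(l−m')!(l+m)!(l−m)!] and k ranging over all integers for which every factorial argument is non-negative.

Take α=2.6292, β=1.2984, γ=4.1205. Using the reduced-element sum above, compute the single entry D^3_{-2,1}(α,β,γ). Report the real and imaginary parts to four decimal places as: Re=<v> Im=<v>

Re=0.2110 Im=0.4565

D^3_{-2,1}(2.6292,1.2984,4.1205) = e^{-i·-2·2.6292}·d^3_{-2,1}(1.2984)·e^{-i·1·4.1205}. Compute d first:
Half-angle: c=0.796568, s=0.604549. N=√(1·120·24·2)=75.894664
Admissible k: 3..4 (factorial args all ≥0)
  k=3: (−1)^0·75.8947/(12)·0.7966^3·0.6045^3 = +0.706307
  k=4: (−1)^1·75.8947/(24)·0.7966^1·0.6045^5 = -0.203414
d^3_{-2,1}(1.2984) = +0.706307 -0.203414 = +0.502892
D = (+0.519282-0.854603i)·(+0.502892)·(-0.557930+0.829888i) = +0.210964+0.456503i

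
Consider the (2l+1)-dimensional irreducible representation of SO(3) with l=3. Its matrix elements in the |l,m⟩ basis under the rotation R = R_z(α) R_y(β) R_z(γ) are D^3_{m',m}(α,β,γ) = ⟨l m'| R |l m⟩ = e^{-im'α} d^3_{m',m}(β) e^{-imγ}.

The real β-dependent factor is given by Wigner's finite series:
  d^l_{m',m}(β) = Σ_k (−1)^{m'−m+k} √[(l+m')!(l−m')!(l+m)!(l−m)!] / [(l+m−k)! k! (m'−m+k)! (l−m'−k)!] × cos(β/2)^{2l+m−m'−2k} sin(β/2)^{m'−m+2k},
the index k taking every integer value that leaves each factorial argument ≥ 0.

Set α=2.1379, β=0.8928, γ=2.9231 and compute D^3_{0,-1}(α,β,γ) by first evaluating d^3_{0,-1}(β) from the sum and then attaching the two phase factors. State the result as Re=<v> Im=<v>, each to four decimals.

Split into d^3_{0,-1}(β=0.8928) × two z-phases.
With c≡cos(β/2)=0.902007 and s≡sin(β/2)=0.431721, N=[6·6·2·24]^{1/2}=41.569219
k: max(0,(-1)−(0))=0 … min(3+(-1),3−(0))=2
  k=0: (−1)^1·41.5692/(12)·0.9020^5·0.4317^1 = -0.892984
  k=1: (−1)^2·41.5692/(4)·0.9020^3·0.4317^3 = +0.613694
  k=2: (−1)^3·41.5692/(12)·0.9020^1·0.4317^5 = -0.046862
d^3_{0,-1}(0.8928) = -0.892984 +0.613694 -0.046862 = -0.326152
Attach z-rotation phases: D = e^{-i(0)(2.1379)}·(-0.326152)·e^{-i(-1)(2.9231)} = +0.318398-0.070696i

Re=0.3184 Im=-0.0707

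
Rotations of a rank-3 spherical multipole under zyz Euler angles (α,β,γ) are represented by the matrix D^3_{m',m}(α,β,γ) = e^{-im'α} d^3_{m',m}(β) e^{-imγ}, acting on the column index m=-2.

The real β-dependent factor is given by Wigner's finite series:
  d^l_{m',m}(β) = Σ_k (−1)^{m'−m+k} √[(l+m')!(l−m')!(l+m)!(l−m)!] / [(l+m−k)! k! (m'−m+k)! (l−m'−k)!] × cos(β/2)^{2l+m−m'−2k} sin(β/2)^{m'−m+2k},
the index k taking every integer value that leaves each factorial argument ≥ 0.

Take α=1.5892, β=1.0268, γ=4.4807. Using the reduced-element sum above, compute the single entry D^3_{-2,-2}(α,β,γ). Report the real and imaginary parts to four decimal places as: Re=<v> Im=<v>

Split into d^3_{-2,-2}(β=1.0268) × two z-phases.
With c≡cos(β/2)=0.871080 and s≡sin(β/2)=0.491142, N=[1·120·1·120]^{1/2}=120.000000
Admissible k: 0..1 (factorial args all ≥0)
  k=0: (−1)^0·120.0000/(120)·0.8711^6·0.4911^0 = +0.436865
  k=1: (−1)^1·120.0000/(24)·0.8711^4·0.4911^2 = -0.694409
d^3_{-2,-2}(1.0268) = +0.436865 -0.694409 = -0.257544
D = (-0.999323-0.036799i)·(-0.257544)·(-0.894548+0.446972i) = -0.234465+0.106559i

Re=-0.2345 Im=0.1066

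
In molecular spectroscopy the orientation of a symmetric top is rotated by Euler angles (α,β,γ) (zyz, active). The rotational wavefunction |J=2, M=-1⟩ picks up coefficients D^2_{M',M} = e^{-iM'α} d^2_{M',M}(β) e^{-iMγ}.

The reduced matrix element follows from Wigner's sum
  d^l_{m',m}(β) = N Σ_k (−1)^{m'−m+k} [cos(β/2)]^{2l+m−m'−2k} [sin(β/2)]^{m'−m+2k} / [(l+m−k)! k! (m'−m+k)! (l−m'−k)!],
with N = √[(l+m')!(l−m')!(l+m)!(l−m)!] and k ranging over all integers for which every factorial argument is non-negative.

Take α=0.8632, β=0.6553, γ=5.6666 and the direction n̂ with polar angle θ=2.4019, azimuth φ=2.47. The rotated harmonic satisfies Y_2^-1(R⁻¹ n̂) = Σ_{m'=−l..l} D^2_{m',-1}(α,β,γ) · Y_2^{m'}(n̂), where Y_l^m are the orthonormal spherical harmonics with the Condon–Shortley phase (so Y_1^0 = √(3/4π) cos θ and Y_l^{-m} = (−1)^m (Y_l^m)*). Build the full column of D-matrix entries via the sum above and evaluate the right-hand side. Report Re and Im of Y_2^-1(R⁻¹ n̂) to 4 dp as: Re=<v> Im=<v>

Need the full column D^2_{m',-1} for m'=−2..2 at α=0.8632, β=0.6553, γ=5.6666.
cos(β/2)=0.946801, sin(β/2)=0.321819
d^2_{-2,-1}: single k=1 term ⇒ +0.546283;  D = +0.243002+0.489260i
d^2_{-1,-1}: k∈[0..1] ⇒ +0.803591 -0.278524 = +0.525068;  D = +0.509181+0.128181i
d^2_{0,-1}: k∈[0..1] ⇒ -0.669058 +0.077298 = -0.591760;  D = -0.482792+0.342187i
d^2_{1,-1}: k∈[0..1] ⇒ +0.278524 -0.010726 = +0.267797;  D = +0.024339-0.266689i
d^2_{2,-1}: single k=0 term ⇒ -0.063114;  D = +0.044035+0.045214i
Y_2^{m'}(θ=2.4019,φ=2.47) and Σ D·Y over m':
  (+0.2430+0.4893i)·(+0.0396+0.1710i)  (+0.5092+0.1282i)·(+0.3011+0.2393i)  (-0.4828+0.3422i)·(+0.2009+0.0000i)  (+0.0243-0.2667i)·(-0.3011+0.2393i)  (+0.0440+0.0452i)·(+0.0396-0.1710i)
Y_2^-1(R⁻¹ n̂) = +0.017611+0.370528i

Re=0.0176 Im=0.3705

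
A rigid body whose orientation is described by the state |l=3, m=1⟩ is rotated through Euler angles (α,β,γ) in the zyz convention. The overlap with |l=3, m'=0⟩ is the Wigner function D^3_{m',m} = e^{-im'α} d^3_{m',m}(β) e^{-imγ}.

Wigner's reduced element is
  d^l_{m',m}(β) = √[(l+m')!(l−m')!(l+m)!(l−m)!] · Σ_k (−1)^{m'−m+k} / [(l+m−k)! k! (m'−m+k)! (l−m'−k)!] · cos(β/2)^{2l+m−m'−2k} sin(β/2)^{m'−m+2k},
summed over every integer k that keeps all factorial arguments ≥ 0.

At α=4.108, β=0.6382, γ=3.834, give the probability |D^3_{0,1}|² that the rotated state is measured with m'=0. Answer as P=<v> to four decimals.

D^3_{0,1}(4.108,0.6382,3.834) = e^{-i·0·4.108}·d^3_{0,1}(0.6382)·e^{-i·1·3.834}. Compute d first:
With c≡cos(β/2)=0.949518 and s≡sin(β/2)=0.313712, N=[6·6·24·2]^{1/2}=41.569219
The bounds max(0,m−m')=1 and min(l+m,l−m')=3 give 3 terms
  k=1: (−1)^0·41.5692/(12)·0.9495^5·0.3137^1 = +0.838761
  k=2: (−1)^1·41.5692/(4)·0.9495^3·0.3137^3 = -0.274673
  k=3: (−1)^2·41.5692/(12)·0.9495^1·0.3137^5 = +0.009994
d^3_{0,1}(0.6382) = +0.838761 -0.274673 +0.009994 = +0.574083
|D^3_{0,1}|² = |d^3_{0,1}(β)|² = (+0.574083)² = 0.329571 (the z-rotation phases have unit modulus)

P=0.3296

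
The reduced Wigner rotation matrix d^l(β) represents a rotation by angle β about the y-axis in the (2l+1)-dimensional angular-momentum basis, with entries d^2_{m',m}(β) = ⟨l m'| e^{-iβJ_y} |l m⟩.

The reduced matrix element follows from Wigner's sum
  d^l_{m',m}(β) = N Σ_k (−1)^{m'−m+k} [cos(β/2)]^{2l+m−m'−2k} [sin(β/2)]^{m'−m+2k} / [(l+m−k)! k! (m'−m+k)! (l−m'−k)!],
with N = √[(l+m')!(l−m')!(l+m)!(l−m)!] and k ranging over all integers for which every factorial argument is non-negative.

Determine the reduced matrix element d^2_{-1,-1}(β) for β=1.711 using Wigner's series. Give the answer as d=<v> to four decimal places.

d^2_{-1,-1}(β=1.711) via Wigner's sum:
With c≡cos(β/2)=0.655841 and s≡sin(β/2)=0.754899, N=[1·6·1·6]^{1/2}=6.000000
k∈{0,1} keeps every argument non-negative
  k=0: (−1)^0·6.0000/(6)·0.6558^4·0.7549^0 = +0.185010
  k=1: (−1)^1·6.0000/(2)·0.6558^2·0.7549^2 = -0.735354
d^2_{-1,-1}(1.711) = +0.185010 -0.735354 = -0.550344

d=-0.5503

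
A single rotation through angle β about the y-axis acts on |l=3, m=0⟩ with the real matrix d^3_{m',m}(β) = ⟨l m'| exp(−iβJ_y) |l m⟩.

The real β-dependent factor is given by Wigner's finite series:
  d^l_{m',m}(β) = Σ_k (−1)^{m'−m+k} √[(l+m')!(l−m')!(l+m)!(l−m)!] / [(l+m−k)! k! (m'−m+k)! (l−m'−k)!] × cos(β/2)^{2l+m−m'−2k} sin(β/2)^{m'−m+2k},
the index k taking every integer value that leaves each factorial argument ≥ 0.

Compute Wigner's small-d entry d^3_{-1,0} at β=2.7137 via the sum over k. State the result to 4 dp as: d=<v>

d=0.5640

d^3_{-1,0}(β=2.7137) via Wigner's sum:
c=cos(2.7137/2)=0.212318, s=sin(2.7137/2)=0.977201; N=√[2·24·6·6]=41.569219
k: max(0,(0)−(-1))=1 … min(3+(0),3−(-1))=3
  k=1: (−1)^0·41.5692/(12)·0.2123^5·0.9772^1 = +0.001461
  k=2: (−1)^1·41.5692/(4)·0.2123^3·0.9772^3 = -0.092816
  k=3: (−1)^2·41.5692/(12)·0.2123^1·0.9772^5 = +0.655384
d^3_{-1,0}(2.7137) = +0.001461 -0.092816 +0.655384 = +0.564029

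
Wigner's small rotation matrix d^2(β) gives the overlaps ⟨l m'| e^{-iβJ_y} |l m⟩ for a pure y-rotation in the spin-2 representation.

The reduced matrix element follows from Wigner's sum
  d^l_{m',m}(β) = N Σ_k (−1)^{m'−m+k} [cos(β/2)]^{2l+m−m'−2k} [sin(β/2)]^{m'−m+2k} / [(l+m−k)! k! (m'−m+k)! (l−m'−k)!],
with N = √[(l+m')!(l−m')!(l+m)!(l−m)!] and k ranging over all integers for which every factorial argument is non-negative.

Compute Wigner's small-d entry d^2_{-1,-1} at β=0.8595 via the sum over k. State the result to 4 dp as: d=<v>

d=0.2526

d^2_{-1,-1}(β=0.8595) via Wigner's sum:
With c≡cos(β/2)=0.909070 and s≡sin(β/2)=0.416644, N=[1·6·1·6]^{1/2}=6.000000
k: max(0,(-1)−(-1))=0 … min(2+(-1),2−(-1))=1
  k=0: (−1)^0·6.0000/(6)·0.9091^4·0.4166^0 = +0.682950
  k=1: (−1)^1·6.0000/(2)·0.9091^2·0.4166^2 = -0.430373
d^2_{-1,-1}(0.8595) = +0.682950 -0.430373 = +0.252577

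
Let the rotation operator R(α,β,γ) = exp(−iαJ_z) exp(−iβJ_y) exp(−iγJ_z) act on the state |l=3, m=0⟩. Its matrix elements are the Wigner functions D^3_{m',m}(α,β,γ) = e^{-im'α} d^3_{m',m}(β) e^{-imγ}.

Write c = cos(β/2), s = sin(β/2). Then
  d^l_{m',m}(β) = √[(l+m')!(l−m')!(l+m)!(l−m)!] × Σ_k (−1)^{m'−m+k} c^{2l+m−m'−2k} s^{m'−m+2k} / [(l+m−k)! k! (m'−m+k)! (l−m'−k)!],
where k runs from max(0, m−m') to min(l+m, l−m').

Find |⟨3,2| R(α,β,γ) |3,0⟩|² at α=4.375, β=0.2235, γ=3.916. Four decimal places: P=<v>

P=0.0043

D^3_{2,0}(4.375,0.2235,3.916) = e^{-i·2·4.375}·d^3_{2,0}(0.2235)·e^{-i·0·3.916}. Compute d first:
With c≡cos(β/2)=0.993762 and s≡sin(β/2)=0.111518, N=[120·1·6·6]^{1/2}=65.726707
k∈{0,1} keeps every argument non-negative
  k=0: (−1)^2·65.7267/(12)·0.9938^4·0.1115^2 = +0.066432
  k=1: (−1)^3·65.7267/(12)·0.9938^2·0.1115^4 = -0.000837
d^3_{2,0}(0.2235) = +0.066432 -0.000837 = +0.065595
|D^3_{2,0}|² = |d^3_{2,0}(β)|² = (+0.065595)² = 0.004303 (the z-rotation phases have unit modulus)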